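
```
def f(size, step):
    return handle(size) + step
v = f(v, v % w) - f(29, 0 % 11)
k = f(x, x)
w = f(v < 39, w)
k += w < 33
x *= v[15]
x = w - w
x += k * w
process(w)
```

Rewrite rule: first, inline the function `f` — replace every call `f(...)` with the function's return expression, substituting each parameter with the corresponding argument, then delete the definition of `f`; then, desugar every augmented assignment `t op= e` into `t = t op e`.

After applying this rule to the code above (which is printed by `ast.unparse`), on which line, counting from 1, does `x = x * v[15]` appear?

5

Transformed code:
v = handle(v) + v % w - (handle(29) + 0 % 11)
k = handle(x) + x
w = handle(v < 39) + w
k = k + (w < 33)
x = x * v[15]
x = w - w
x = x + k * w
process(w)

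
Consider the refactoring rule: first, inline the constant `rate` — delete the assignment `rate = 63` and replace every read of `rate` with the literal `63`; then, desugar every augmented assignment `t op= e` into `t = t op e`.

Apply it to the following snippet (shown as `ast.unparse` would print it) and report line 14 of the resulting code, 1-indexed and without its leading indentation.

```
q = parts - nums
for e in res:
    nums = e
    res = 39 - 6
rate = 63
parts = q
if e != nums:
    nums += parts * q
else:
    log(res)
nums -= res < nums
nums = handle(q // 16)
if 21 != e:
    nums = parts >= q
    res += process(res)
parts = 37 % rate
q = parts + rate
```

Transformed code:
q = parts - nums
for e in res:
    nums = e
    res = 39 - 6
parts = q
if e != nums:
    nums = nums + parts * q
else:
    log(res)
nums = nums - (res < nums)
nums = handle(q // 16)
if 21 != e:
    nums = parts >= q
    res = res + process(res)
parts = 37 % 63
q = parts + 63

res = res + process(res)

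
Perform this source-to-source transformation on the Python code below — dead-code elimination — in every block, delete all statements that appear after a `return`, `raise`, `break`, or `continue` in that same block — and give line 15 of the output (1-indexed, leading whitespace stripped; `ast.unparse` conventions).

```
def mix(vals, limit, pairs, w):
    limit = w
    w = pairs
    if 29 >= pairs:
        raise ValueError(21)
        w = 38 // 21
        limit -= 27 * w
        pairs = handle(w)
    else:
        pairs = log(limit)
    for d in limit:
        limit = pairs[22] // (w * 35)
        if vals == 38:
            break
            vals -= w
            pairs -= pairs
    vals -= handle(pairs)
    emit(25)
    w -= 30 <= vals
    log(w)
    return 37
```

log(w)

Transformed code:
def mix(vals, limit, pairs, w):
    limit = w
    w = pairs
    if 29 >= pairs:
        raise ValueError(21)
    else:
        pairs = log(limit)
    for d in limit:
        limit = pairs[22] // (w * 35)
        if vals == 38:
            break
    vals -= handle(pairs)
    emit(25)
    w -= 30 <= vals
    log(w)
    return 37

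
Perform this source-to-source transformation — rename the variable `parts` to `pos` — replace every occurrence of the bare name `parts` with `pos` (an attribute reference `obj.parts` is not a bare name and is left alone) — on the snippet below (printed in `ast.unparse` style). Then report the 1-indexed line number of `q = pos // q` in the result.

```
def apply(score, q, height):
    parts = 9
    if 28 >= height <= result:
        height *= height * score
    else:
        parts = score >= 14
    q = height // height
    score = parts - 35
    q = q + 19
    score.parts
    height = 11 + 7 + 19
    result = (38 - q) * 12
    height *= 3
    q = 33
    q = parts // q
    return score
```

15

Transformed code:
def apply(score, q, height):
    pos = 9
    if 28 >= height <= result:
        height *= height * score
    else:
        pos = score >= 14
    q = height // height
    score = pos - 35
    q = q + 19
    score.parts
    height = 11 + 7 + 19
    result = (38 - q) * 12
    height *= 3
    q = 33
    q = pos // q
    return score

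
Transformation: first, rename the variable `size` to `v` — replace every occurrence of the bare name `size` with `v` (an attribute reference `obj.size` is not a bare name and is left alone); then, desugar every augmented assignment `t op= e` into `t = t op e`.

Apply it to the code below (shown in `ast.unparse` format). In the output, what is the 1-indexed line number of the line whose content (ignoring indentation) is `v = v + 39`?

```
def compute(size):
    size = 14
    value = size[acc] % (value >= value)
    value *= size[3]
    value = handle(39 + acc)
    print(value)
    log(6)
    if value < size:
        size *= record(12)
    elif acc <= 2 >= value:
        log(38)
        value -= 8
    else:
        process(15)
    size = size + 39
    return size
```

15

Transformed code:
def compute(v):
    v = 14
    value = v[acc] % (value >= value)
    value = value * v[3]
    value = handle(39 + acc)
    print(value)
    log(6)
    if value < v:
        v = v * record(12)
    elif acc <= 2 >= value:
        log(38)
        value = value - 8
    else:
        process(15)
    v = v + 39
    return v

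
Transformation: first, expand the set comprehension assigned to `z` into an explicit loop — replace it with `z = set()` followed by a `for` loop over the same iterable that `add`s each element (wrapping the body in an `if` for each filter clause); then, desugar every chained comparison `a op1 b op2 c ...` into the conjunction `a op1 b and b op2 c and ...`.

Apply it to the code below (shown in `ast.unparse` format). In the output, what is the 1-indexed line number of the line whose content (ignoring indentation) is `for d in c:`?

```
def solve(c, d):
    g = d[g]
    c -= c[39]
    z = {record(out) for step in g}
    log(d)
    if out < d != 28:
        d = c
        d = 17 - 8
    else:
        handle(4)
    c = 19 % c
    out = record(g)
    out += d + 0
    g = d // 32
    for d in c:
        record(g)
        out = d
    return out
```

17

Transformed code:
def solve(c, d):
    g = d[g]
    c -= c[39]
    z = set()
    for step in g:
        z.add(record(out))
    log(d)
    if out < d and d != 28:
        d = c
        d = 17 - 8
    else:
        handle(4)
    c = 19 % c
    out = record(g)
    out += d + 0
    g = d // 32
    for d in c:
        record(g)
        out = d
    return out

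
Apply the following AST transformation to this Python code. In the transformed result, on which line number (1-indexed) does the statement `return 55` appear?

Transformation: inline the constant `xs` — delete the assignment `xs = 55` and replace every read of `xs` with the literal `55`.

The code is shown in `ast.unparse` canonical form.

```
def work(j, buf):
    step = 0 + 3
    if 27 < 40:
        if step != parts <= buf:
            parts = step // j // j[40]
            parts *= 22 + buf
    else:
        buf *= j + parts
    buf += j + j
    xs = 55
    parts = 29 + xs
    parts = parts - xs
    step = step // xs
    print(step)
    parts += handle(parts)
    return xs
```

Transformed code:
def work(j, buf):
    step = 0 + 3
    if 27 < 40:
        if step != parts <= buf:
            parts = step // j // j[40]
            parts *= 22 + buf
    else:
        buf *= j + parts
    buf += j + j
    parts = 29 + 55
    parts = parts - 55
    step = step // 55
    print(step)
    parts += handle(parts)
    return 55

15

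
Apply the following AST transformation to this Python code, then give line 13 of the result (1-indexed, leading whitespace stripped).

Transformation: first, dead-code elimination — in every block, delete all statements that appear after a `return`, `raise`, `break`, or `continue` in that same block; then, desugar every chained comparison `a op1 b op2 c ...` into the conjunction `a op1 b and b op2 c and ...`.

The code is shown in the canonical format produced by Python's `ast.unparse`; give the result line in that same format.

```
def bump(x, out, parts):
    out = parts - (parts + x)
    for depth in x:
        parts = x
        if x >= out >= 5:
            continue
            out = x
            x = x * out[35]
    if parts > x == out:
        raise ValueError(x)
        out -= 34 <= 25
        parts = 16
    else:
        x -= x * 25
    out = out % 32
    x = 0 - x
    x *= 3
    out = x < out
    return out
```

x *= 3

Transformed code:
def bump(x, out, parts):
    out = parts - (parts + x)
    for depth in x:
        parts = x
        if x >= out and out >= 5:
            continue
    if parts > x and x == out:
        raise ValueError(x)
    else:
        x -= x * 25
    out = out % 32
    x = 0 - x
    x *= 3
    out = x < out
    return out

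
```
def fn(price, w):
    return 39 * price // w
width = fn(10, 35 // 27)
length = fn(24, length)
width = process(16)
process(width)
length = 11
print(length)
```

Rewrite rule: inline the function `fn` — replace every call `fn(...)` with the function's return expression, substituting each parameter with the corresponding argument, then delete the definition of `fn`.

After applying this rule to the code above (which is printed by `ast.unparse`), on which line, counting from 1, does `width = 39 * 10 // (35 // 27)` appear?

Transformed code:
width = 39 * 10 // (35 // 27)
length = 39 * 24 // length
width = process(16)
process(width)
length = 11
print(length)

1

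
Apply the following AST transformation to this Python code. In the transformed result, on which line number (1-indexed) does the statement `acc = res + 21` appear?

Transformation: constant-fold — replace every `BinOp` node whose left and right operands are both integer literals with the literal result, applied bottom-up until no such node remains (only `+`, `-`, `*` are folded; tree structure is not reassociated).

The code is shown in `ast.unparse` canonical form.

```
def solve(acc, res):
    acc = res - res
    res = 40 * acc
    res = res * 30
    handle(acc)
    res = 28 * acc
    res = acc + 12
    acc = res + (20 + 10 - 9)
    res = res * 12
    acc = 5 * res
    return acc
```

8

Transformed code:
def solve(acc, res):
    acc = res - res
    res = 40 * acc
    res = res * 30
    handle(acc)
    res = 28 * acc
    res = acc + 12
    acc = res + 21
    res = res * 12
    acc = 5 * res
    return acc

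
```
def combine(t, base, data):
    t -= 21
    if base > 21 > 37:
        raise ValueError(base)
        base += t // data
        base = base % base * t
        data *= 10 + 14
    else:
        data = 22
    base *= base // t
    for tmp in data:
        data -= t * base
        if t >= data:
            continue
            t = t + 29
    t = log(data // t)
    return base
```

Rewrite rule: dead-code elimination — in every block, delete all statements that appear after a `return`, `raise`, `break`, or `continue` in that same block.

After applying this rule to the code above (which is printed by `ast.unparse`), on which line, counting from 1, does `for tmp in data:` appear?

Transformed code:
def combine(t, base, data):
    t -= 21
    if base > 21 > 37:
        raise ValueError(base)
    else:
        data = 22
    base *= base // t
    for tmp in data:
        data -= t * base
        if t >= data:
            continue
    t = log(data // t)
    return base

8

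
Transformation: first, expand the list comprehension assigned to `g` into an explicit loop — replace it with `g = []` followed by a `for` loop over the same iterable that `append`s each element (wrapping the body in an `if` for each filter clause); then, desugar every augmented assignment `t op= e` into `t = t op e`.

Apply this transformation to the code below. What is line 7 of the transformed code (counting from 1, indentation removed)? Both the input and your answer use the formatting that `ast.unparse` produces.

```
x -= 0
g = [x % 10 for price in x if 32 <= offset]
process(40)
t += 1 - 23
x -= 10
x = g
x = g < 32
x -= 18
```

Transformed code:
x = x - 0
g = []
for price in x:
    if 32 <= offset:
        g.append(x % 10)
process(40)
t = t + (1 - 23)
x = x - 10
x = g
x = g < 32
x = x - 18

t = t + (1 - 23)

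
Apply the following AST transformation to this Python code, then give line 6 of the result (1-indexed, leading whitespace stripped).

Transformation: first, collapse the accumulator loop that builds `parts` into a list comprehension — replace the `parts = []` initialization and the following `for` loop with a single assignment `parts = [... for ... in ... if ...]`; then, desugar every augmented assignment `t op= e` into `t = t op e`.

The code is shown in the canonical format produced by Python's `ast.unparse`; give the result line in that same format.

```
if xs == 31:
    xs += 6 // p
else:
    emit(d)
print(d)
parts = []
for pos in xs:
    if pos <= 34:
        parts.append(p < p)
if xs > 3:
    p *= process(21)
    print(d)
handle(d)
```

parts = [p < p for pos in xs if pos <= 34]

Transformed code:
if xs == 31:
    xs = xs + 6 // p
else:
    emit(d)
print(d)
parts = [p < p for pos in xs if pos <= 34]
if xs > 3:
    p = p * process(21)
    print(d)
handle(d)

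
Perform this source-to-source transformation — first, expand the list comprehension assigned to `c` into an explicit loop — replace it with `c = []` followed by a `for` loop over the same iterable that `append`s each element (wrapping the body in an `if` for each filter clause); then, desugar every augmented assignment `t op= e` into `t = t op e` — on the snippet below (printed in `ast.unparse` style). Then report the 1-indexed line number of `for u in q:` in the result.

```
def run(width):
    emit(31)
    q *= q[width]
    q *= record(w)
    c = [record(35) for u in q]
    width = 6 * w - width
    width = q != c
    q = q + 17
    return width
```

Transformed code:
def run(width):
    emit(31)
    q = q * q[width]
    q = q * record(w)
    c = []
    for u in q:
        c.append(record(35))
    width = 6 * w - width
    width = q != c
    q = q + 17
    return width

6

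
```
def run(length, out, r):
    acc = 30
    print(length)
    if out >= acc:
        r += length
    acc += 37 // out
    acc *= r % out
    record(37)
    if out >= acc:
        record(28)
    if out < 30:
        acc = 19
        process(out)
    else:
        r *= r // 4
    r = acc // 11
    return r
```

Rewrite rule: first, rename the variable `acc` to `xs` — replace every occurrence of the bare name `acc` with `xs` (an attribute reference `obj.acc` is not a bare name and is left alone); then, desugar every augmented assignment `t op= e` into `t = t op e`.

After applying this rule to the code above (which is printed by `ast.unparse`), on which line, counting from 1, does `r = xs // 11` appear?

16

Transformed code:
def run(length, out, r):
    xs = 30
    print(length)
    if out >= xs:
        r = r + length
    xs = xs + 37 // out
    xs = xs * (r % out)
    record(37)
    if out >= xs:
        record(28)
    if out < 30:
        xs = 19
        process(out)
    else:
        r = r * (r // 4)
    r = xs // 11
    return r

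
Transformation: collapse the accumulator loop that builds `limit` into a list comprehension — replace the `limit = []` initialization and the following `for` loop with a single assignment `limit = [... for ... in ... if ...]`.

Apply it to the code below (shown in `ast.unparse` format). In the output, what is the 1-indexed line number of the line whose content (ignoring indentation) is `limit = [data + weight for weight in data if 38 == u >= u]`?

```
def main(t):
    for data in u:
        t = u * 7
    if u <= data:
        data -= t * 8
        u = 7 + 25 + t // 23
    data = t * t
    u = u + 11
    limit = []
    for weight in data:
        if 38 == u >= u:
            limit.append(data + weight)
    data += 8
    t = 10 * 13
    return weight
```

9

Transformed code:
def main(t):
    for data in u:
        t = u * 7
    if u <= data:
        data -= t * 8
        u = 7 + 25 + t // 23
    data = t * t
    u = u + 11
    limit = [data + weight for weight in data if 38 == u >= u]
    data += 8
    t = 10 * 13
    return weight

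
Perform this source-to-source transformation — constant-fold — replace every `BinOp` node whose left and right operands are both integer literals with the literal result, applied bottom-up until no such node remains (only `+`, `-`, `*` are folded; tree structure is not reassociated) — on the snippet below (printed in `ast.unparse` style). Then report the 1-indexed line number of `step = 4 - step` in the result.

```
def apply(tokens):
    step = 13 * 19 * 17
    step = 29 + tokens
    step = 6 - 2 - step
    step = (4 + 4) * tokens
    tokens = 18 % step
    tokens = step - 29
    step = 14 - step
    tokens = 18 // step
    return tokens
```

4

Transformed code:
def apply(tokens):
    step = 4199
    step = 29 + tokens
    step = 4 - step
    step = 8 * tokens
    tokens = 18 % step
    tokens = step - 29
    step = 14 - step
    tokens = 18 // step
    return tokens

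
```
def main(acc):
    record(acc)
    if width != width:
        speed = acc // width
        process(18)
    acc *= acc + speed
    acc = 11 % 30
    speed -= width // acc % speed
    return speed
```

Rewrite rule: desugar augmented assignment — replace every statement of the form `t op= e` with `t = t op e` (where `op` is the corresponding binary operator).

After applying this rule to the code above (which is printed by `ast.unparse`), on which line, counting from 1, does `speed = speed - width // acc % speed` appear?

Transformed code:
def main(acc):
    record(acc)
    if width != width:
        speed = acc // width
        process(18)
    acc = acc * (acc + speed)
    acc = 11 % 30
    speed = speed - width // acc % speed
    return speed

8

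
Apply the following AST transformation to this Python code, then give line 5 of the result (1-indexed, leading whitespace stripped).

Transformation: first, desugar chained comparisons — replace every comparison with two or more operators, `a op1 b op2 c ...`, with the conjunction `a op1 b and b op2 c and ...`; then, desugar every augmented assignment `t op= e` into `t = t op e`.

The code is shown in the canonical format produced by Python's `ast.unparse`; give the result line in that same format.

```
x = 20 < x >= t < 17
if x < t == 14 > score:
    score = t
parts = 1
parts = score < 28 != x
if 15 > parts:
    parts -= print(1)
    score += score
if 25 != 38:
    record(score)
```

parts = score < 28 and 28 != x

Transformed code:
x = 20 < x and x >= t and (t < 17)
if x < t and t == 14 and (14 > score):
    score = t
parts = 1
parts = score < 28 and 28 != x
if 15 > parts:
    parts = parts - print(1)
    score = score + score
if 25 != 38:
    record(score)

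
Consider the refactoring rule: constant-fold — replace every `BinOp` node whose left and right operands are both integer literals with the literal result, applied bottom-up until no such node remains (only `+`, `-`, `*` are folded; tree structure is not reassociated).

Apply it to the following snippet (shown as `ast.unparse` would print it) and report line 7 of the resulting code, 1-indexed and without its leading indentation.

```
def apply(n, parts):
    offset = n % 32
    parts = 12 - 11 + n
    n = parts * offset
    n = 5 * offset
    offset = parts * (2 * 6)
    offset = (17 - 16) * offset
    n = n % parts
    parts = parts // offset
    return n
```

offset = 1 * offset

Transformed code:
def apply(n, parts):
    offset = n % 32
    parts = 1 + n
    n = parts * offset
    n = 5 * offset
    offset = parts * 12
    offset = 1 * offset
    n = n % parts
    parts = parts // offset
    return n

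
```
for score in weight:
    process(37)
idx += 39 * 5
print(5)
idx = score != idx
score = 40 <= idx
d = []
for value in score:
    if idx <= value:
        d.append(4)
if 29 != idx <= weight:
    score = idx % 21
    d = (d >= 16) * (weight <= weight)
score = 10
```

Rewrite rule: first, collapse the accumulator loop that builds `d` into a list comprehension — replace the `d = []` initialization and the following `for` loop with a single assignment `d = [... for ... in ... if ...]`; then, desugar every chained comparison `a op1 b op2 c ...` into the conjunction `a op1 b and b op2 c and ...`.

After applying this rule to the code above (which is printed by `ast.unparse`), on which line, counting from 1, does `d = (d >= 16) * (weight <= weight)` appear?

10

Transformed code:
for score in weight:
    process(37)
idx += 39 * 5
print(5)
idx = score != idx
score = 40 <= idx
d = [4 for value in score if idx <= value]
if 29 != idx and idx <= weight:
    score = idx % 21
    d = (d >= 16) * (weight <= weight)
score = 10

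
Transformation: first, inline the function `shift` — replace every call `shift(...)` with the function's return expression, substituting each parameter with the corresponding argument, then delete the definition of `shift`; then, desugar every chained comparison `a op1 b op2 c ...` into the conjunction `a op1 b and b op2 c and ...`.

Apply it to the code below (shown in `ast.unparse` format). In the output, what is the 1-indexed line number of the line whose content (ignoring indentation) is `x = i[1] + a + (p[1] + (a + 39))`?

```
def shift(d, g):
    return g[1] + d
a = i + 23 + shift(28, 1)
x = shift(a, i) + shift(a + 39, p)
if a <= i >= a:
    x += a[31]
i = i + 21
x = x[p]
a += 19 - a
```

Transformed code:
a = i + 23 + (1[1] + 28)
x = i[1] + a + (p[1] + (a + 39))
if a <= i and i >= a:
    x += a[31]
i = i + 21
x = x[p]
a += 19 - a

2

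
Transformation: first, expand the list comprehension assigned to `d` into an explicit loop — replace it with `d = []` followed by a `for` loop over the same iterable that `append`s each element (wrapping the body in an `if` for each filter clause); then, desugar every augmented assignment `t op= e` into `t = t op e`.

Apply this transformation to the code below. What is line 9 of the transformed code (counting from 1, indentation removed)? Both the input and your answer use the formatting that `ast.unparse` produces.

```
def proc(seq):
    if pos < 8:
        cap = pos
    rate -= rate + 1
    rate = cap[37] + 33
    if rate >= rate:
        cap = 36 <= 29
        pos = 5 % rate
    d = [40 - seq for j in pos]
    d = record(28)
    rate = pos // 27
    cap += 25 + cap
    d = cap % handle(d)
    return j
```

d = []

Transformed code:
def proc(seq):
    if pos < 8:
        cap = pos
    rate = rate - (rate + 1)
    rate = cap[37] + 33
    if rate >= rate:
        cap = 36 <= 29
        pos = 5 % rate
    d = []
    for j in pos:
        d.append(40 - seq)
    d = record(28)
    rate = pos // 27
    cap = cap + (25 + cap)
    d = cap % handle(d)
    return j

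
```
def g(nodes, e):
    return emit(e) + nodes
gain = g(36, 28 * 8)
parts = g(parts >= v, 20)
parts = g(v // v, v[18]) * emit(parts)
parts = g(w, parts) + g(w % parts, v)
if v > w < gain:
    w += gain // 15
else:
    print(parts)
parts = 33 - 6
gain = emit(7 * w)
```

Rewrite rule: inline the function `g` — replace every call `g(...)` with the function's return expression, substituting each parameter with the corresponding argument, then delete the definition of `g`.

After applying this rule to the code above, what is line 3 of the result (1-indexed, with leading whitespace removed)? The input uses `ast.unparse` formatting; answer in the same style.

parts = (emit(v[18]) + v // v) * emit(parts)

Transformed code:
gain = emit(28 * 8) + 36
parts = emit(20) + (parts >= v)
parts = (emit(v[18]) + v // v) * emit(parts)
parts = emit(parts) + w + (emit(v) + w % parts)
if v > w < gain:
    w += gain // 15
else:
    print(parts)
parts = 33 - 6
gain = emit(7 * w)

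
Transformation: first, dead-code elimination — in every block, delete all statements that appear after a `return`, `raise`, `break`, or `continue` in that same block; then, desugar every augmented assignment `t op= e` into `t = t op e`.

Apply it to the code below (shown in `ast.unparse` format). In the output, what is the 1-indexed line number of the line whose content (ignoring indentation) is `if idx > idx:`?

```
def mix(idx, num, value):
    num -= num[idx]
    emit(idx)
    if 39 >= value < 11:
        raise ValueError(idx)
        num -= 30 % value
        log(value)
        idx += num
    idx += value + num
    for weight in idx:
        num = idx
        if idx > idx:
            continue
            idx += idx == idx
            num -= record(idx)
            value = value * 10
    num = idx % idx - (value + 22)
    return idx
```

Transformed code:
def mix(idx, num, value):
    num = num - num[idx]
    emit(idx)
    if 39 >= value < 11:
        raise ValueError(idx)
    idx = idx + (value + num)
    for weight in idx:
        num = idx
        if idx > idx:
            continue
    num = idx % idx - (value + 22)
    return idx

9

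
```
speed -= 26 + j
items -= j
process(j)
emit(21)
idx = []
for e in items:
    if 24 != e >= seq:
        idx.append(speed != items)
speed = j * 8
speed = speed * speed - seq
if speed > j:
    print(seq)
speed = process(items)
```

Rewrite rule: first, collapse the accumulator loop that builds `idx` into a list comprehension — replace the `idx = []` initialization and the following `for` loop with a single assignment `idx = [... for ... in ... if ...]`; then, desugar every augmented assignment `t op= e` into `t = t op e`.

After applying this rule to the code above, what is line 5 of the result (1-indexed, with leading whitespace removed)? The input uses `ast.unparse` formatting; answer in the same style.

Transformed code:
speed = speed - (26 + j)
items = items - j
process(j)
emit(21)
idx = [speed != items for e in items if 24 != e >= seq]
speed = j * 8
speed = speed * speed - seq
if speed > j:
    print(seq)
speed = process(items)

idx = [speed != items for e in items if 24 != e >= seq]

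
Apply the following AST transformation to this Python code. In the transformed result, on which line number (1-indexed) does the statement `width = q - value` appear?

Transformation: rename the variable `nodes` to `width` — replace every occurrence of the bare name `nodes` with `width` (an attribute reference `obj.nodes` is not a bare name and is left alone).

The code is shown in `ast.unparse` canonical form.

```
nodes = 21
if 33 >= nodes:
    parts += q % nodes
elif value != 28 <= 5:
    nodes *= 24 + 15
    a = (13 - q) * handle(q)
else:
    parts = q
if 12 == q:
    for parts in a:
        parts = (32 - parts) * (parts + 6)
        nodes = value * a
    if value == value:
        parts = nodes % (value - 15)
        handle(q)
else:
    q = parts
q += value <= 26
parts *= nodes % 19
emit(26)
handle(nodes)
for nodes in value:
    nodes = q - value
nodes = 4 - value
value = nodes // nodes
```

23

Transformed code:
width = 21
if 33 >= width:
    parts += q % width
elif value != 28 <= 5:
    width *= 24 + 15
    a = (13 - q) * handle(q)
else:
    parts = q
if 12 == q:
    for parts in a:
        parts = (32 - parts) * (parts + 6)
        width = value * a
    if value == value:
        parts = width % (value - 15)
        handle(q)
else:
    q = parts
q += value <= 26
parts *= width % 19
emit(26)
handle(width)
for width in value:
    width = q - value
width = 4 - value
value = width // width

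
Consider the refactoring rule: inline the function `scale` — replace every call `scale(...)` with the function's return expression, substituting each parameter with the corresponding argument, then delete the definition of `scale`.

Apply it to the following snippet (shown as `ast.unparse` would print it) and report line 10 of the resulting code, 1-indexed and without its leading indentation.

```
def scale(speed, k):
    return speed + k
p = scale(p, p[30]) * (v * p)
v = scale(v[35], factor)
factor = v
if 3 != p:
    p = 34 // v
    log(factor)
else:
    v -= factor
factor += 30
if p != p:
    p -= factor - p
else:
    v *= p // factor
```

if p != p:

Transformed code:
p = (p + p[30]) * (v * p)
v = v[35] + factor
factor = v
if 3 != p:
    p = 34 // v
    log(factor)
else:
    v -= factor
factor += 30
if p != p:
    p -= factor - p
else:
    v *= p // factor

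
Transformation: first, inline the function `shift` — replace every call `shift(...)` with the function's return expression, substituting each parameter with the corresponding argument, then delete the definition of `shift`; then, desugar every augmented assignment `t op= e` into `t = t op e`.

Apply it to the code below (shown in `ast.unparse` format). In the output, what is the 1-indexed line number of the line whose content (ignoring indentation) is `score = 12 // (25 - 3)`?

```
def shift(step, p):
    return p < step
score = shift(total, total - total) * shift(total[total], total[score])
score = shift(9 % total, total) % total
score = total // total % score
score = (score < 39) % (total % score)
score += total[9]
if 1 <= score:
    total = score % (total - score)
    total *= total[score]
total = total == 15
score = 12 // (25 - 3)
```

Transformed code:
score = (total - total < total) * (total[score] < total[total])
score = (total < 9 % total) % total
score = total // total % score
score = (score < 39) % (total % score)
score = score + total[9]
if 1 <= score:
    total = score % (total - score)
    total = total * total[score]
total = total == 15
score = 12 // (25 - 3)

10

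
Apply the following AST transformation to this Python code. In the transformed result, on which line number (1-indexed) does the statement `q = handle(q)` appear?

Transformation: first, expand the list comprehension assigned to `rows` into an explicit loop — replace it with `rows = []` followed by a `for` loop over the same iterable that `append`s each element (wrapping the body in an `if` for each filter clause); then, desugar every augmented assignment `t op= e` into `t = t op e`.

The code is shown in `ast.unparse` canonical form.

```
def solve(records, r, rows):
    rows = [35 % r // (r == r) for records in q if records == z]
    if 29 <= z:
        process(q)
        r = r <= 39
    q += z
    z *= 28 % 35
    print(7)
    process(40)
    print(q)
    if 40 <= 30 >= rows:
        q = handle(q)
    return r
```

15

Transformed code:
def solve(records, r, rows):
    rows = []
    for records in q:
        if records == z:
            rows.append(35 % r // (r == r))
    if 29 <= z:
        process(q)
        r = r <= 39
    q = q + z
    z = z * (28 % 35)
    print(7)
    process(40)
    print(q)
    if 40 <= 30 >= rows:
        q = handle(q)
    return r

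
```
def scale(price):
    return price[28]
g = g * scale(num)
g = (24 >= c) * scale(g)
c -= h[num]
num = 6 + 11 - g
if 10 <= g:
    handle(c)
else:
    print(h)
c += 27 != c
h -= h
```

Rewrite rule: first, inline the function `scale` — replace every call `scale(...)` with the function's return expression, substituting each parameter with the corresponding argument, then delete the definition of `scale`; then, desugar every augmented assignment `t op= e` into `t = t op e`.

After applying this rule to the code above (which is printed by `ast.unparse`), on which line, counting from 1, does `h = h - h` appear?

Transformed code:
g = g * num[28]
g = (24 >= c) * g[28]
c = c - h[num]
num = 6 + 11 - g
if 10 <= g:
    handle(c)
else:
    print(h)
c = c + (27 != c)
h = h - h

10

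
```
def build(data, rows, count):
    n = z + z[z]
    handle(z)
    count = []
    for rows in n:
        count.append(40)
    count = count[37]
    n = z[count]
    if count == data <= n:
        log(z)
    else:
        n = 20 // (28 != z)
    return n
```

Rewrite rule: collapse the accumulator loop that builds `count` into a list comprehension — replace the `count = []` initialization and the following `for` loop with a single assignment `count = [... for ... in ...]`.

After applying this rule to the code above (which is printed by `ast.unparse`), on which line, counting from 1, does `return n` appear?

Transformed code:
def build(data, rows, count):
    n = z + z[z]
    handle(z)
    count = [40 for rows in n]
    count = count[37]
    n = z[count]
    if count == data <= n:
        log(z)
    else:
        n = 20 // (28 != z)
    return n

11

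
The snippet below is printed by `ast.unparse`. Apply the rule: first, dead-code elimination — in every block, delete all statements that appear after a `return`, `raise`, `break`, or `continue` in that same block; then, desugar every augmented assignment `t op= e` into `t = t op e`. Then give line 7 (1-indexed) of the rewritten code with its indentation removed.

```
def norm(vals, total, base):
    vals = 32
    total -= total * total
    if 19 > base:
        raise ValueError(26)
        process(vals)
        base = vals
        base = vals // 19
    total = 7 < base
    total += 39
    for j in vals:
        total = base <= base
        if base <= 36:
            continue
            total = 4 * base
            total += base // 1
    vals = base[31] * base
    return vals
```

Transformed code:
def norm(vals, total, base):
    vals = 32
    total = total - total * total
    if 19 > base:
        raise ValueError(26)
    total = 7 < base
    total = total + 39
    for j in vals:
        total = base <= base
        if base <= 36:
            continue
    vals = base[31] * base
    return vals

total = total + 39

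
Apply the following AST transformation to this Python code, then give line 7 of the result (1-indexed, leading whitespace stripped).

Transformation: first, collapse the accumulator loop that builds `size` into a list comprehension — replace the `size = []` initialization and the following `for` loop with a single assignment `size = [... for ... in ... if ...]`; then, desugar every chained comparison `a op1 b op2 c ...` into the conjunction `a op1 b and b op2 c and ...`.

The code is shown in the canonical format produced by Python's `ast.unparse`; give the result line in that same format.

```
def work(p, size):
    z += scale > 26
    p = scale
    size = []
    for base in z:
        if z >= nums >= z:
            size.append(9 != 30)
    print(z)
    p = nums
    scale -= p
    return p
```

scale -= p

Transformed code:
def work(p, size):
    z += scale > 26
    p = scale
    size = [9 != 30 for base in z if z >= nums and nums >= z]
    print(z)
    p = nums
    scale -= p
    return p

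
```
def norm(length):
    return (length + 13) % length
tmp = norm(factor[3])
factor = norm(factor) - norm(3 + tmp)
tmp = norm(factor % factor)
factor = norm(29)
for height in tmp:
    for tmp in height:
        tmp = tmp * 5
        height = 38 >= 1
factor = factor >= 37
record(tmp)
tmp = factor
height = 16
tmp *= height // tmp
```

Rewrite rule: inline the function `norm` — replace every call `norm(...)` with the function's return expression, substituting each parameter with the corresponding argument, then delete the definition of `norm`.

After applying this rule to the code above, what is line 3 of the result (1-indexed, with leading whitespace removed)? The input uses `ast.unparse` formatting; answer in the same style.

Transformed code:
tmp = (factor[3] + 13) % factor[3]
factor = (factor + 13) % factor - (3 + tmp + 13) % (3 + tmp)
tmp = (factor % factor + 13) % (factor % factor)
factor = (29 + 13) % 29
for height in tmp:
    for tmp in height:
        tmp = tmp * 5
        height = 38 >= 1
factor = factor >= 37
record(tmp)
tmp = factor
height = 16
tmp *= height // tmp

tmp = (factor % factor + 13) % (factor % factor)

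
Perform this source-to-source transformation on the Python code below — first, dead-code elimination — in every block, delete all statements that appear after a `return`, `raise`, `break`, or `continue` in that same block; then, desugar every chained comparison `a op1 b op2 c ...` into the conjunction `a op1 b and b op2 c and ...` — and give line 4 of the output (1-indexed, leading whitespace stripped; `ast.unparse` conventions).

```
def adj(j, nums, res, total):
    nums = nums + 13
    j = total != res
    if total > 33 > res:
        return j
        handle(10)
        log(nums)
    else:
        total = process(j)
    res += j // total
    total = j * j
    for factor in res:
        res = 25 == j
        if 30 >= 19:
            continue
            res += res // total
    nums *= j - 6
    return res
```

if total > 33 and 33 > res:

Transformed code:
def adj(j, nums, res, total):
    nums = nums + 13
    j = total != res
    if total > 33 and 33 > res:
        return j
    else:
        total = process(j)
    res += j // total
    total = j * j
    for factor in res:
        res = 25 == j
        if 30 >= 19:
            continue
    nums *= j - 6
    return res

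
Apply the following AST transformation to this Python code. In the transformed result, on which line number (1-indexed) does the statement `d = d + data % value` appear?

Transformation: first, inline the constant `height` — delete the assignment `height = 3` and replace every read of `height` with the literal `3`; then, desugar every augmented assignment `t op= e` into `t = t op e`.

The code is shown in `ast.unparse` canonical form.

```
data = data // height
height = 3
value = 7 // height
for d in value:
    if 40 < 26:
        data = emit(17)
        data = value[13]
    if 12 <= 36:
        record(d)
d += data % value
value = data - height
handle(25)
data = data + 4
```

Transformed code:
data = data // 3
value = 7 // 3
for d in value:
    if 40 < 26:
        data = emit(17)
        data = value[13]
    if 12 <= 36:
        record(d)
d = d + data % value
value = data - 3
handle(25)
data = data + 4

9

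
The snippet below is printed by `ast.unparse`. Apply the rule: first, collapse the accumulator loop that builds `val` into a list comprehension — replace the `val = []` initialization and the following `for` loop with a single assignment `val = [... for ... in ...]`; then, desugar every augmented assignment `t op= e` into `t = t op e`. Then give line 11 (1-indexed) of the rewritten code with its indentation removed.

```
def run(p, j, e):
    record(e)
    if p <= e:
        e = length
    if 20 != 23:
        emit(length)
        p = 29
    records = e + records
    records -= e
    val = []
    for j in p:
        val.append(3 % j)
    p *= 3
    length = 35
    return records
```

Transformed code:
def run(p, j, e):
    record(e)
    if p <= e:
        e = length
    if 20 != 23:
        emit(length)
        p = 29
    records = e + records
    records = records - e
    val = [3 % j for j in p]
    p = p * 3
    length = 35
    return records

p = p * 3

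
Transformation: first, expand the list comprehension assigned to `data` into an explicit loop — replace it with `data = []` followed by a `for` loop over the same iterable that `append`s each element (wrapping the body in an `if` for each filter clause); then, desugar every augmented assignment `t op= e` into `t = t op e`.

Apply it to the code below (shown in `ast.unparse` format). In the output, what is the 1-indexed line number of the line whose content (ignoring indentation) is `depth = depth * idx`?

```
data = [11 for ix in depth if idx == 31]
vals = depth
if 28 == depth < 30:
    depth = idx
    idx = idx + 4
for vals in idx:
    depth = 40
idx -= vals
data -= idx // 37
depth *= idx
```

13

Transformed code:
data = []
for ix in depth:
    if idx == 31:
        data.append(11)
vals = depth
if 28 == depth < 30:
    depth = idx
    idx = idx + 4
for vals in idx:
    depth = 40
idx = idx - vals
data = data - idx // 37
depth = depth * idx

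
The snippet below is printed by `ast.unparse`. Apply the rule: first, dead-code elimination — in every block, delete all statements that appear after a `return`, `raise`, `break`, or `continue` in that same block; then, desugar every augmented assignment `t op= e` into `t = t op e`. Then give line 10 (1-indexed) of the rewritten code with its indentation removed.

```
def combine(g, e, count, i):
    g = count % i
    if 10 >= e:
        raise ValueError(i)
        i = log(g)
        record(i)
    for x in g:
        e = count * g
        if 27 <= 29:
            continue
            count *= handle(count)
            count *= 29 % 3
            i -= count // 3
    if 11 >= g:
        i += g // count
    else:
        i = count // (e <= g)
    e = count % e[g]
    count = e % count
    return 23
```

Transformed code:
def combine(g, e, count, i):
    g = count % i
    if 10 >= e:
        raise ValueError(i)
    for x in g:
        e = count * g
        if 27 <= 29:
            continue
    if 11 >= g:
        i = i + g // count
    else:
        i = count // (e <= g)
    e = count % e[g]
    count = e % count
    return 23

i = i + g // count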